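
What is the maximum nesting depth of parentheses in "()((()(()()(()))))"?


Input: "()((()(()()(()))))"
Tracking depth:
  Position 0 '(': depth becomes 1
  Position 1 ')': depth becomes 0
  Position 2 '(': depth becomes 1
  Position 3 '(': depth becomes 2
  Position 4 '(': depth becomes 3
  Position 5 ')': depth becomes 2
  Position 6 '(': depth becomes 3
  Position 7 '(': depth becomes 4
  Position 8 ')': depth becomes 3
  Position 9 '(': depth becomes 4
  Position 10 ')': depth becomes 3
  Position 11 '(': depth becomes 4
  Position 12 '(': depth becomes 5
  Position 13 ')': depth becomes 4
  Position 14 ')': depth becomes 3
  Position 15 ')': depth becomes 2
  Position 16 ')': depth becomes 1
  Position 17 ')': depth becomes 0
Maximum depth reached: 5

5


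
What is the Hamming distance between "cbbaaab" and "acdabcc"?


Comparing "cbbaaab" and "acdabcc" position by position:
  Position 0: 'c' vs 'a' => differ
  Position 1: 'b' vs 'c' => differ
  Position 2: 'b' vs 'd' => differ
  Position 3: 'a' vs 'a' => same
  Position 4: 'a' vs 'b' => differ
  Position 5: 'a' vs 'c' => differ
  Position 6: 'b' vs 'c' => differ
Total differences (Hamming distance): 6

6


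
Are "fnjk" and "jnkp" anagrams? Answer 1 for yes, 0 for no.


Strings: "fnjk", "jnkp"
Sorted first:  fjkn
Sorted second: jknp
Differ at position 0: 'f' vs 'j' => not anagrams

0


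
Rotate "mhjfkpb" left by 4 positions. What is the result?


Input: "mhjfkpb", rotate left by 4
First 4 characters: "mhjf"
Remaining characters: "kpb"
Concatenate remaining + first: "kpb" + "mhjf" = "kpbmhjf"

kpbmhjf


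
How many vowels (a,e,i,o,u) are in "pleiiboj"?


Input: pleiiboj
Checking each character:
  'p' at position 0: consonant
  'l' at position 1: consonant
  'e' at position 2: vowel (running total: 1)
  'i' at position 3: vowel (running total: 2)
  'i' at position 4: vowel (running total: 3)
  'b' at position 5: consonant
  'o' at position 6: vowel (running total: 4)
  'j' at position 7: consonant
Total vowels: 4

4


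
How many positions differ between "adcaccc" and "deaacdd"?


Comparing "adcaccc" and "deaacdd" position by position:
  Position 0: 'a' vs 'd' => DIFFER
  Position 1: 'd' vs 'e' => DIFFER
  Position 2: 'c' vs 'a' => DIFFER
  Position 3: 'a' vs 'a' => same
  Position 4: 'c' vs 'c' => same
  Position 5: 'c' vs 'd' => DIFFER
  Position 6: 'c' vs 'd' => DIFFER
Positions that differ: 5

5


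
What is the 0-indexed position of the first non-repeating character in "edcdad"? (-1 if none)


Input: edcdad
Character frequencies:
  'a': 1
  'c': 1
  'd': 3
  'e': 1
Scanning left to right for freq == 1:
  Position 0 ('e'): unique! => answer = 0

0


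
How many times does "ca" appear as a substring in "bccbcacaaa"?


Searching for "ca" in "bccbcacaaa"
Scanning each position:
  Position 0: "bc" => no
  Position 1: "cc" => no
  Position 2: "cb" => no
  Position 3: "bc" => no
  Position 4: "ca" => MATCH
  Position 5: "ac" => no
  Position 6: "ca" => MATCH
  Position 7: "aa" => no
  Position 8: "aa" => no
Total occurrences: 2

2


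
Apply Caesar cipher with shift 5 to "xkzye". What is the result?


Caesar cipher: shift "xkzye" by 5
  'x' (pos 23) + 5 = pos 2 = 'c'
  'k' (pos 10) + 5 = pos 15 = 'p'
  'z' (pos 25) + 5 = pos 4 = 'e'
  'y' (pos 24) + 5 = pos 3 = 'd'
  'e' (pos 4) + 5 = pos 9 = 'j'
Result: cpedj

cpedj


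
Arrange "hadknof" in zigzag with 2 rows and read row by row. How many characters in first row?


Zigzag "hadknof" into 2 rows:
Placing characters:
  'h' => row 0
  'a' => row 1
  'd' => row 0
  'k' => row 1
  'n' => row 0
  'o' => row 1
  'f' => row 0
Rows:
  Row 0: "hdnf"
  Row 1: "ako"
First row length: 4

4


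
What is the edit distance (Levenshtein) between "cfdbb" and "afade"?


Computing edit distance: "cfdbb" -> "afade"
DP table:
           a    f    a    d    e
      0    1    2    3    4    5
  c   1    1    2    3    4    5
  f   2    2    1    2    3    4
  d   3    3    2    2    2    3
  b   4    4    3    3    3    3
  b   5    5    4    4    4    4
Edit distance = dp[5][5] = 4

4


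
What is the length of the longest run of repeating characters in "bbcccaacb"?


Input: "bbcccaacb"
Scanning for longest run:
  Position 1 ('b'): continues run of 'b', length=2
  Position 2 ('c'): new char, reset run to 1
  Position 3 ('c'): continues run of 'c', length=2
  Position 4 ('c'): continues run of 'c', length=3
  Position 5 ('a'): new char, reset run to 1
  Position 6 ('a'): continues run of 'a', length=2
  Position 7 ('c'): new char, reset run to 1
  Position 8 ('b'): new char, reset run to 1
Longest run: 'c' with length 3

3


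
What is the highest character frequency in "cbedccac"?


Input: cbedccac
Character counts:
  'a': 1
  'b': 1
  'c': 4
  'd': 1
  'e': 1
Maximum frequency: 4

4


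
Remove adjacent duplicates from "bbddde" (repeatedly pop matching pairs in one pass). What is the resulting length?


Input: bbddde
Stack-based adjacent duplicate removal:
  Read 'b': push. Stack: b
  Read 'b': matches stack top 'b' => pop. Stack: (empty)
  Read 'd': push. Stack: d
  Read 'd': matches stack top 'd' => pop. Stack: (empty)
  Read 'd': push. Stack: d
  Read 'e': push. Stack: de
Final stack: "de" (length 2)

2


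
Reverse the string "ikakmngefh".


Input: ikakmngefh
Reading characters right to left:
  Position 9: 'h'
  Position 8: 'f'
  Position 7: 'e'
  Position 6: 'g'
  Position 5: 'n'
  Position 4: 'm'
  Position 3: 'k'
  Position 2: 'a'
  Position 1: 'k'
  Position 0: 'i'
Reversed: hfegnmkaki

hfegnmkaki


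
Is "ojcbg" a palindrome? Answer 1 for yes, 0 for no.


Input: ojcbg
Reversed: gbcjo
  Compare pos 0 ('o') with pos 4 ('g'): MISMATCH
  Compare pos 1 ('j') with pos 3 ('b'): MISMATCH
Result: not a palindrome

0


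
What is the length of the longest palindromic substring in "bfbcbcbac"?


Input: "bfbcbcbac"
Checking substrings for palindromes:
  [2:7] "bcbcb" (len 5) => palindrome
  [0:3] "bfb" (len 3) => palindrome
  [2:5] "bcb" (len 3) => palindrome
  [3:6] "cbc" (len 3) => palindrome
  [4:7] "bcb" (len 3) => palindrome
Longest palindromic substring: "bcbcb" with length 5

5


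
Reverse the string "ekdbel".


Input: ekdbel
Reading characters right to left:
  Position 5: 'l'
  Position 4: 'e'
  Position 3: 'b'
  Position 2: 'd'
  Position 1: 'k'
  Position 0: 'e'
Reversed: lebdke

lebdke


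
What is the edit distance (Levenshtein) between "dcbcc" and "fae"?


Computing edit distance: "dcbcc" -> "fae"
DP table:
           f    a    e
      0    1    2    3
  d   1    1    2    3
  c   2    2    2    3
  b   3    3    3    3
  c   4    4    4    4
  c   5    5    5    5
Edit distance = dp[5][3] = 5

5


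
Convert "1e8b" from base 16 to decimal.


Input: "1e8b" in base 16
Positional expansion:
  Digit '1' (value 1) x 16^3 = 4096
  Digit 'e' (value 14) x 16^2 = 3584
  Digit '8' (value 8) x 16^1 = 128
  Digit 'b' (value 11) x 16^0 = 11
Sum = 7819

7819


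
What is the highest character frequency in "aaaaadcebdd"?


Input: aaaaadcebdd
Character counts:
  'a': 5
  'b': 1
  'c': 1
  'd': 3
  'e': 1
Maximum frequency: 5

5


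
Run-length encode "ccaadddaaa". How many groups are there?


Input: ccaadddaaa
Scanning for consecutive runs:
  Group 1: 'c' x 2 (positions 0-1)
  Group 2: 'a' x 2 (positions 2-3)
  Group 3: 'd' x 3 (positions 4-6)
  Group 4: 'a' x 3 (positions 7-9)
Total groups: 4

4


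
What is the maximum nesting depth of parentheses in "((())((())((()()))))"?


Input: "((())((())((()()))))"
Tracking depth:
  Position 0 '(': depth becomes 1
  Position 1 '(': depth becomes 2
  Position 2 '(': depth becomes 3
  Position 3 ')': depth becomes 2
  Position 4 ')': depth becomes 1
  Position 5 '(': depth becomes 2
  Position 6 '(': depth becomes 3
  Position 7 '(': depth becomes 4
  Position 8 ')': depth becomes 3
  Position 9 ')': depth becomes 2
  Position 10 '(': depth becomes 3
  Position 11 '(': depth becomes 4
  Position 12 '(': depth becomes 5
  Position 13 ')': depth becomes 4
  Position 14 '(': depth becomes 5
  Position 15 ')': depth becomes 4
  Position 16 ')': depth becomes 3
  Position 17 ')': depth becomes 2
  Position 18 ')': depth becomes 1
  Position 19 ')': depth becomes 0
Maximum depth reached: 5

5


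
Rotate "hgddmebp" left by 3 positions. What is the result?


Input: "hgddmebp", rotate left by 3
First 3 characters: "hgd"
Remaining characters: "dmebp"
Concatenate remaining + first: "dmebp" + "hgd" = "dmebphgd"

dmebphgd


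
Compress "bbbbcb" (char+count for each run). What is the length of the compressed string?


Input: bbbbcb
Runs:
  'b' x 4 => "b4"
  'c' x 1 => "c1"
  'b' x 1 => "b1"
Compressed: "b4c1b1"
Compressed length: 6

6


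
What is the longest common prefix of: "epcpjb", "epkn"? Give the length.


Words: epcpjb, epkn
  Position 0: all 'e' => match
  Position 1: all 'p' => match
  Position 2: ('c', 'k') => mismatch, stop
LCP = "ep" (length 2)

2


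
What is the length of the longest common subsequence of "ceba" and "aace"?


LCS of "ceba" and "aace"
DP table:
           a    a    c    e
      0    0    0    0    0
  c   0    0    0    1    1
  e   0    0    0    1    2
  b   0    0    0    1    2
  a   0    1    1    1    2
LCS length = dp[4][4] = 2

2


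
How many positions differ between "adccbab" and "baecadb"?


Comparing "adccbab" and "baecadb" position by position:
  Position 0: 'a' vs 'b' => DIFFER
  Position 1: 'd' vs 'a' => DIFFER
  Position 2: 'c' vs 'e' => DIFFER
  Position 3: 'c' vs 'c' => same
  Position 4: 'b' vs 'a' => DIFFER
  Position 5: 'a' vs 'd' => DIFFER
  Position 6: 'b' vs 'b' => same
Positions that differ: 5

5


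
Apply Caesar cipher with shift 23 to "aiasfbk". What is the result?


Caesar cipher: shift "aiasfbk" by 23
  'a' (pos 0) + 23 = pos 23 = 'x'
  'i' (pos 8) + 23 = pos 5 = 'f'
  'a' (pos 0) + 23 = pos 23 = 'x'
  's' (pos 18) + 23 = pos 15 = 'p'
  'f' (pos 5) + 23 = pos 2 = 'c'
  'b' (pos 1) + 23 = pos 24 = 'y'
  'k' (pos 10) + 23 = pos 7 = 'h'
Result: xfxpcyh

xfxpcyh


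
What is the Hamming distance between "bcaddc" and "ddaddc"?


Comparing "bcaddc" and "ddaddc" position by position:
  Position 0: 'b' vs 'd' => differ
  Position 1: 'c' vs 'd' => differ
  Position 2: 'a' vs 'a' => same
  Position 3: 'd' vs 'd' => same
  Position 4: 'd' vs 'd' => same
  Position 5: 'c' vs 'c' => same
Total differences (Hamming distance): 2

2


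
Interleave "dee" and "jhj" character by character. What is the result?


Interleaving "dee" and "jhj":
  Position 0: 'd' from first, 'j' from second => "dj"
  Position 1: 'e' from first, 'h' from second => "eh"
  Position 2: 'e' from first, 'j' from second => "ej"
Result: djehej

djehej


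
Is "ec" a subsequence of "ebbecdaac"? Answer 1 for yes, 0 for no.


Check if "ec" is a subsequence of "ebbecdaac"
Greedy scan:
  Position 0 ('e'): matches sub[0] = 'e'
  Position 1 ('b'): no match needed
  Position 2 ('b'): no match needed
  Position 3 ('e'): no match needed
  Position 4 ('c'): matches sub[1] = 'c'
  Position 5 ('d'): no match needed
  Position 6 ('a'): no match needed
  Position 7 ('a'): no match needed
  Position 8 ('c'): no match needed
All 2 characters matched => is a subsequence

1


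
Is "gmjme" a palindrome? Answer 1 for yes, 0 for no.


Input: gmjme
Reversed: emjmg
  Compare pos 0 ('g') with pos 4 ('e'): MISMATCH
  Compare pos 1 ('m') with pos 3 ('m'): match
Result: not a palindrome

0


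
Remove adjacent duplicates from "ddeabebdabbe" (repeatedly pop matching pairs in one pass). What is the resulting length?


Input: ddeabebdabbe
Stack-based adjacent duplicate removal:
  Read 'd': push. Stack: d
  Read 'd': matches stack top 'd' => pop. Stack: (empty)
  Read 'e': push. Stack: e
  Read 'a': push. Stack: ea
  Read 'b': push. Stack: eab
  Read 'e': push. Stack: eabe
  Read 'b': push. Stack: eabeb
  Read 'd': push. Stack: eabebd
  Read 'a': push. Stack: eabebda
  Read 'b': push. Stack: eabebdab
  Read 'b': matches stack top 'b' => pop. Stack: eabebda
  Read 'e': push. Stack: eabebdae
Final stack: "eabebdae" (length 8)

8


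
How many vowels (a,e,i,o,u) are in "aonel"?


Input: aonel
Checking each character:
  'a' at position 0: vowel (running total: 1)
  'o' at position 1: vowel (running total: 2)
  'n' at position 2: consonant
  'e' at position 3: vowel (running total: 3)
  'l' at position 4: consonant
Total vowels: 3

3


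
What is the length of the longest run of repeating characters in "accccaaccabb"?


Input: "accccaaccabb"
Scanning for longest run:
  Position 1 ('c'): new char, reset run to 1
  Position 2 ('c'): continues run of 'c', length=2
  Position 3 ('c'): continues run of 'c', length=3
  Position 4 ('c'): continues run of 'c', length=4
  Position 5 ('a'): new char, reset run to 1
  Position 6 ('a'): continues run of 'a', length=2
  Position 7 ('c'): new char, reset run to 1
  Position 8 ('c'): continues run of 'c', length=2
  Position 9 ('a'): new char, reset run to 1
  Position 10 ('b'): new char, reset run to 1
  Position 11 ('b'): continues run of 'b', length=2
Longest run: 'c' with length 4

4


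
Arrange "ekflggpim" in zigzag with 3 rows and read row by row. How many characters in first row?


Zigzag "ekflggpim" into 3 rows:
Placing characters:
  'e' => row 0
  'k' => row 1
  'f' => row 2
  'l' => row 1
  'g' => row 0
  'g' => row 1
  'p' => row 2
  'i' => row 1
  'm' => row 0
Rows:
  Row 0: "egm"
  Row 1: "klgi"
  Row 2: "fp"
First row length: 3

3


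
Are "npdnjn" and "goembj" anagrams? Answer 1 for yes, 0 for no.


Strings: "npdnjn", "goembj"
Sorted first:  djnnnp
Sorted second: begjmo
Differ at position 0: 'd' vs 'b' => not anagrams

0


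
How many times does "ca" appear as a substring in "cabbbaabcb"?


Searching for "ca" in "cabbbaabcb"
Scanning each position:
  Position 0: "ca" => MATCH
  Position 1: "ab" => no
  Position 2: "bb" => no
  Position 3: "bb" => no
  Position 4: "ba" => no
  Position 5: "aa" => no
  Position 6: "ab" => no
  Position 7: "bc" => no
  Position 8: "cb" => no
Total occurrences: 1

1


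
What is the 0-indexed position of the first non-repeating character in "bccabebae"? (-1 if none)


Input: bccabebae
Character frequencies:
  'a': 2
  'b': 3
  'c': 2
  'e': 2
Scanning left to right for freq == 1:
  Position 0 ('b'): freq=3, skip
  Position 1 ('c'): freq=2, skip
  Position 2 ('c'): freq=2, skip
  Position 3 ('a'): freq=2, skip
  Position 4 ('b'): freq=3, skip
  Position 5 ('e'): freq=2, skip
  Position 6 ('b'): freq=3, skip
  Position 7 ('a'): freq=2, skip
  Position 8 ('e'): freq=2, skip
  No unique character found => answer = -1

-1


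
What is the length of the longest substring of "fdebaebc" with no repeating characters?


Input: "fdebaebc"
Sliding window (track last position of each char):
  Position 0 ('f'): window [0,0] length 1 -- new best
  Position 1 ('d'): window [0,1] length 2 -- new best
  Position 2 ('e'): window [0,2] length 3 -- new best
  Position 3 ('b'): window [0,3] length 4 -- new best
  Position 4 ('a'): window [0,4] length 5 -- new best
  Position 5 ('e'): repeat (last at 2), move window start to 3
  Position 5 ('e'): window [3,5] length 3
  Position 6 ('b'): repeat (last at 3), move window start to 4
  Position 6 ('b'): window [4,6] length 3
  Position 7 ('c'): window [4,7] length 4
Longest substring with no repeats: "fdeba" with length 5

5


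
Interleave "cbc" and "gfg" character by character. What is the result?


Interleaving "cbc" and "gfg":
  Position 0: 'c' from first, 'g' from second => "cg"
  Position 1: 'b' from first, 'f' from second => "bf"
  Position 2: 'c' from first, 'g' from second => "cg"
Result: cgbfcg

cgbfcg


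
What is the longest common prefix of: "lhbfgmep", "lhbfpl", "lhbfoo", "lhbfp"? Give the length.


Words: lhbfgmep, lhbfpl, lhbfoo, lhbfp
  Position 0: all 'l' => match
  Position 1: all 'h' => match
  Position 2: all 'b' => match
  Position 3: all 'f' => match
  Position 4: ('g', 'p', 'o', 'p') => mismatch, stop
LCP = "lhbf" (length 4)

4


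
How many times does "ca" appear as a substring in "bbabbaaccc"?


Searching for "ca" in "bbabbaaccc"
Scanning each position:
  Position 0: "bb" => no
  Position 1: "ba" => no
  Position 2: "ab" => no
  Position 3: "bb" => no
  Position 4: "ba" => no
  Position 5: "aa" => no
  Position 6: "ac" => no
  Position 7: "cc" => no
  Position 8: "cc" => no
Total occurrences: 0

0


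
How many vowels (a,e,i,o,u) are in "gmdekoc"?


Input: gmdekoc
Checking each character:
  'g' at position 0: consonant
  'm' at position 1: consonant
  'd' at position 2: consonant
  'e' at position 3: vowel (running total: 1)
  'k' at position 4: consonant
  'o' at position 5: vowel (running total: 2)
  'c' at position 6: consonant
Total vowels: 2

2


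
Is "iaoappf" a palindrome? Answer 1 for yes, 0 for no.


Input: iaoappf
Reversed: fppaoai
  Compare pos 0 ('i') with pos 6 ('f'): MISMATCH
  Compare pos 1 ('a') with pos 5 ('p'): MISMATCH
  Compare pos 2 ('o') with pos 4 ('p'): MISMATCH
Result: not a palindrome

0


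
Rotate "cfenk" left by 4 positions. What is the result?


Input: "cfenk", rotate left by 4
First 4 characters: "cfen"
Remaining characters: "k"
Concatenate remaining + first: "k" + "cfen" = "kcfen"

kcfen


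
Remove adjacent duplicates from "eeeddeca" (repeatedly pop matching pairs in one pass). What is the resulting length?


Input: eeeddeca
Stack-based adjacent duplicate removal:
  Read 'e': push. Stack: e
  Read 'e': matches stack top 'e' => pop. Stack: (empty)
  Read 'e': push. Stack: e
  Read 'd': push. Stack: ed
  Read 'd': matches stack top 'd' => pop. Stack: e
  Read 'e': matches stack top 'e' => pop. Stack: (empty)
  Read 'c': push. Stack: c
  Read 'a': push. Stack: ca
Final stack: "ca" (length 2)

2


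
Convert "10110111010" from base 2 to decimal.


Input: "10110111010" in base 2
Positional expansion:
  Digit '1' (value 1) x 2^10 = 1024
  Digit '0' (value 0) x 2^9 = 0
  Digit '1' (value 1) x 2^8 = 256
  Digit '1' (value 1) x 2^7 = 128
  Digit '0' (value 0) x 2^6 = 0
  Digit '1' (value 1) x 2^5 = 32
  Digit '1' (value 1) x 2^4 = 16
  Digit '1' (value 1) x 2^3 = 8
  Digit '0' (value 0) x 2^2 = 0
  Digit '1' (value 1) x 2^1 = 2
  Digit '0' (value 0) x 2^0 = 0
Sum = 1466

1466


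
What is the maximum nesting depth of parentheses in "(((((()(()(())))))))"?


Input: "(((((()(()(())))))))"
Tracking depth:
  Position 0 '(': depth becomes 1
  Position 1 '(': depth becomes 2
  Position 2 '(': depth becomes 3
  Position 3 '(': depth becomes 4
  Position 4 '(': depth becomes 5
  Position 5 '(': depth becomes 6
  Position 6 ')': depth becomes 5
  Position 7 '(': depth becomes 6
  Position 8 '(': depth becomes 7
  Position 9 ')': depth becomes 6
  Position 10 '(': depth becomes 7
  Position 11 '(': depth becomes 8
  Position 12 ')': depth becomes 7
  Position 13 ')': depth becomes 6
  Position 14 ')': depth becomes 5
  Position 15 ')': depth becomes 4
  Position 16 ')': depth becomes 3
  Position 17 ')': depth becomes 2
  Position 18 ')': depth becomes 1
  Position 19 ')': depth becomes 0
Maximum depth reached: 8

8


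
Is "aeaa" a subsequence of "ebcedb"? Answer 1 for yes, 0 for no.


Check if "aeaa" is a subsequence of "ebcedb"
Greedy scan:
  Position 0 ('e'): no match needed
  Position 1 ('b'): no match needed
  Position 2 ('c'): no match needed
  Position 3 ('e'): no match needed
  Position 4 ('d'): no match needed
  Position 5 ('b'): no match needed
Only matched 0/4 characters => not a subsequence

0


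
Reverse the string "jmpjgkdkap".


Input: jmpjgkdkap
Reading characters right to left:
  Position 9: 'p'
  Position 8: 'a'
  Position 7: 'k'
  Position 6: 'd'
  Position 5: 'k'
  Position 4: 'g'
  Position 3: 'j'
  Position 2: 'p'
  Position 1: 'm'
  Position 0: 'j'
Reversed: pakdkgjpmj

pakdkgjpmj


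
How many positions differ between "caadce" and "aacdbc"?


Comparing "caadce" and "aacdbc" position by position:
  Position 0: 'c' vs 'a' => DIFFER
  Position 1: 'a' vs 'a' => same
  Position 2: 'a' vs 'c' => DIFFER
  Position 3: 'd' vs 'd' => same
  Position 4: 'c' vs 'b' => DIFFER
  Position 5: 'e' vs 'c' => DIFFER
Positions that differ: 4

4


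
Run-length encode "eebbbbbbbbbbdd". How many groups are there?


Input: eebbbbbbbbbbdd
Scanning for consecutive runs:
  Group 1: 'e' x 2 (positions 0-1)
  Group 2: 'b' x 10 (positions 2-11)
  Group 3: 'd' x 2 (positions 12-13)
Total groups: 3

3


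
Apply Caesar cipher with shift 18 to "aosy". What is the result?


Caesar cipher: shift "aosy" by 18
  'a' (pos 0) + 18 = pos 18 = 's'
  'o' (pos 14) + 18 = pos 6 = 'g'
  's' (pos 18) + 18 = pos 10 = 'k'
  'y' (pos 24) + 18 = pos 16 = 'q'
Result: sgkq

sgkq


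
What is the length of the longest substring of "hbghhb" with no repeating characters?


Input: "hbghhb"
Sliding window (track last position of each char):
  Position 0 ('h'): window [0,0] length 1 -- new best
  Position 1 ('b'): window [0,1] length 2 -- new best
  Position 2 ('g'): window [0,2] length 3 -- new best
  Position 3 ('h'): repeat (last at 0), move window start to 1
  Position 3 ('h'): window [1,3] length 3
  Position 4 ('h'): repeat (last at 3), move window start to 4
  Position 4 ('h'): window [4,4] length 1
  Position 5 ('b'): window [4,5] length 2
Longest substring with no repeats: "hbg" with length 3

3


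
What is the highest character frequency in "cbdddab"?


Input: cbdddab
Character counts:
  'a': 1
  'b': 2
  'c': 1
  'd': 3
Maximum frequency: 3

3


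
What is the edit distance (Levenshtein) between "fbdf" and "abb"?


Computing edit distance: "fbdf" -> "abb"
DP table:
           a    b    b
      0    1    2    3
  f   1    1    2    3
  b   2    2    1    2
  d   3    3    2    2
  f   4    4    3    3
Edit distance = dp[4][3] = 3

3


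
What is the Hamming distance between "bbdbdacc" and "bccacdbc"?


Comparing "bbdbdacc" and "bccacdbc" position by position:
  Position 0: 'b' vs 'b' => same
  Position 1: 'b' vs 'c' => differ
  Position 2: 'd' vs 'c' => differ
  Position 3: 'b' vs 'a' => differ
  Position 4: 'd' vs 'c' => differ
  Position 5: 'a' vs 'd' => differ
  Position 6: 'c' vs 'b' => differ
  Position 7: 'c' vs 'c' => same
Total differences (Hamming distance): 6

6


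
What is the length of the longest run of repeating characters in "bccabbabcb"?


Input: "bccabbabcb"
Scanning for longest run:
  Position 1 ('c'): new char, reset run to 1
  Position 2 ('c'): continues run of 'c', length=2
  Position 3 ('a'): new char, reset run to 1
  Position 4 ('b'): new char, reset run to 1
  Position 5 ('b'): continues run of 'b', length=2
  Position 6 ('a'): new char, reset run to 1
  Position 7 ('b'): new char, reset run to 1
  Position 8 ('c'): new char, reset run to 1
  Position 9 ('b'): new char, reset run to 1
Longest run: 'c' with length 2

2


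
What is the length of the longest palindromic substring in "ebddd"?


Input: "ebddd"
Checking substrings for palindromes:
  [2:5] "ddd" (len 3) => palindrome
  [2:4] "dd" (len 2) => palindrome
  [3:5] "dd" (len 2) => palindrome
Longest palindromic substring: "ddd" with length 3

3


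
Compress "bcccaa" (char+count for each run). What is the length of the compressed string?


Input: bcccaa
Runs:
  'b' x 1 => "b1"
  'c' x 3 => "c3"
  'a' x 2 => "a2"
Compressed: "b1c3a2"
Compressed length: 6

6


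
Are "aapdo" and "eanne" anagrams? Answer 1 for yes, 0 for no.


Strings: "aapdo", "eanne"
Sorted first:  aadop
Sorted second: aeenn
Differ at position 1: 'a' vs 'e' => not anagrams

0


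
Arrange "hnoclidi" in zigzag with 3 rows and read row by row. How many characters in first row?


Zigzag "hnoclidi" into 3 rows:
Placing characters:
  'h' => row 0
  'n' => row 1
  'o' => row 2
  'c' => row 1
  'l' => row 0
  'i' => row 1
  'd' => row 2
  'i' => row 1
Rows:
  Row 0: "hl"
  Row 1: "ncii"
  Row 2: "od"
First row length: 2

2


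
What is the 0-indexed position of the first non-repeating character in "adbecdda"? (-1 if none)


Input: adbecdda
Character frequencies:
  'a': 2
  'b': 1
  'c': 1
  'd': 3
  'e': 1
Scanning left to right for freq == 1:
  Position 0 ('a'): freq=2, skip
  Position 1 ('d'): freq=3, skip
  Position 2 ('b'): unique! => answer = 2

2


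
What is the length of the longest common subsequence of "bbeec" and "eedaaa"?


LCS of "bbeec" and "eedaaa"
DP table:
           e    e    d    a    a    a
      0    0    0    0    0    0    0
  b   0    0    0    0    0    0    0
  b   0    0    0    0    0    0    0
  e   0    1    1    1    1    1    1
  e   0    1    2    2    2    2    2
  c   0    1    2    2    2    2    2
LCS length = dp[5][6] = 2

2


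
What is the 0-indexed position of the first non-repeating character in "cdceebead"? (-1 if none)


Input: cdceebead
Character frequencies:
  'a': 1
  'b': 1
  'c': 2
  'd': 2
  'e': 3
Scanning left to right for freq == 1:
  Position 0 ('c'): freq=2, skip
  Position 1 ('d'): freq=2, skip
  Position 2 ('c'): freq=2, skip
  Position 3 ('e'): freq=3, skip
  Position 4 ('e'): freq=3, skip
  Position 5 ('b'): unique! => answer = 5

5


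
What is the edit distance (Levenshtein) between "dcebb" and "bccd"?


Computing edit distance: "dcebb" -> "bccd"
DP table:
           b    c    c    d
      0    1    2    3    4
  d   1    1    2    3    3
  c   2    2    1    2    3
  e   3    3    2    2    3
  b   4    3    3    3    3
  b   5    4    4    4    4
Edit distance = dp[5][4] = 4

4


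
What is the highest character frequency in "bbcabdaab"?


Input: bbcabdaab
Character counts:
  'a': 3
  'b': 4
  'c': 1
  'd': 1
Maximum frequency: 4

4


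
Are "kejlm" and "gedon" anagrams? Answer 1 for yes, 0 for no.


Strings: "kejlm", "gedon"
Sorted first:  ejklm
Sorted second: degno
Differ at position 0: 'e' vs 'd' => not anagrams

0


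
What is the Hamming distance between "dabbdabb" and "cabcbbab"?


Comparing "dabbdabb" and "cabcbbab" position by position:
  Position 0: 'd' vs 'c' => differ
  Position 1: 'a' vs 'a' => same
  Position 2: 'b' vs 'b' => same
  Position 3: 'b' vs 'c' => differ
  Position 4: 'd' vs 'b' => differ
  Position 5: 'a' vs 'b' => differ
  Position 6: 'b' vs 'a' => differ
  Position 7: 'b' vs 'b' => same
Total differences (Hamming distance): 5

5


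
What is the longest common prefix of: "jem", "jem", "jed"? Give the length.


Words: jem, jem, jed
  Position 0: all 'j' => match
  Position 1: all 'e' => match
  Position 2: ('m', 'm', 'd') => mismatch, stop
LCP = "je" (length 2)

2


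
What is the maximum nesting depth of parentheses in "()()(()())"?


Input: "()()(()())"
Tracking depth:
  Position 0 '(': depth becomes 1
  Position 1 ')': depth becomes 0
  Position 2 '(': depth becomes 1
  Position 3 ')': depth becomes 0
  Position 4 '(': depth becomes 1
  Position 5 '(': depth becomes 2
  Position 6 ')': depth becomes 1
  Position 7 '(': depth becomes 2
  Position 8 ')': depth becomes 1
  Position 9 ')': depth becomes 0
Maximum depth reached: 2

2


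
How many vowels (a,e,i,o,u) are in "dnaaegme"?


Input: dnaaegme
Checking each character:
  'd' at position 0: consonant
  'n' at position 1: consonant
  'a' at position 2: vowel (running total: 1)
  'a' at position 3: vowel (running total: 2)
  'e' at position 4: vowel (running total: 3)
  'g' at position 5: consonant
  'm' at position 6: consonant
  'e' at position 7: vowel (running total: 4)
Total vowels: 4

4


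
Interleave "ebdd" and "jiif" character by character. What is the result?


Interleaving "ebdd" and "jiif":
  Position 0: 'e' from first, 'j' from second => "ej"
  Position 1: 'b' from first, 'i' from second => "bi"
  Position 2: 'd' from first, 'i' from second => "di"
  Position 3: 'd' from first, 'f' from second => "df"
Result: ejbididf

ejbididf


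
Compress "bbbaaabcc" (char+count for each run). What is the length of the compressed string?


Input: bbbaaabcc
Runs:
  'b' x 3 => "b3"
  'a' x 3 => "a3"
  'b' x 1 => "b1"
  'c' x 2 => "c2"
Compressed: "b3a3b1c2"
Compressed length: 8

8


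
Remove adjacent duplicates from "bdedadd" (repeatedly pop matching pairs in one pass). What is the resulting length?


Input: bdedadd
Stack-based adjacent duplicate removal:
  Read 'b': push. Stack: b
  Read 'd': push. Stack: bd
  Read 'e': push. Stack: bde
  Read 'd': push. Stack: bded
  Read 'a': push. Stack: bdeda
  Read 'd': push. Stack: bdedad
  Read 'd': matches stack top 'd' => pop. Stack: bdeda
Final stack: "bdeda" (length 5)

5


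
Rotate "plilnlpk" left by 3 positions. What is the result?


Input: "plilnlpk", rotate left by 3
First 3 characters: "pli"
Remaining characters: "lnlpk"
Concatenate remaining + first: "lnlpk" + "pli" = "lnlpkpli"

lnlpkpli


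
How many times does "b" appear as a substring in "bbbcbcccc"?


Searching for "b" in "bbbcbcccc"
Scanning each position:
  Position 0: "b" => MATCH
  Position 1: "b" => MATCH
  Position 2: "b" => MATCH
  Position 3: "c" => no
  Position 4: "b" => MATCH
  Position 5: "c" => no
  Position 6: "c" => no
  Position 7: "c" => no
  Position 8: "c" => no
Total occurrences: 4

4


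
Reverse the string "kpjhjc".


Input: kpjhjc
Reading characters right to left:
  Position 5: 'c'
  Position 4: 'j'
  Position 3: 'h'
  Position 2: 'j'
  Position 1: 'p'
  Position 0: 'k'
Reversed: cjhjpk

cjhjpk


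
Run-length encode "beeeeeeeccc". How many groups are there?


Input: beeeeeeeccc
Scanning for consecutive runs:
  Group 1: 'b' x 1 (positions 0-0)
  Group 2: 'e' x 7 (positions 1-7)
  Group 3: 'c' x 3 (positions 8-10)
Total groups: 3

3


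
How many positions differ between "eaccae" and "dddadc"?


Comparing "eaccae" and "dddadc" position by position:
  Position 0: 'e' vs 'd' => DIFFER
  Position 1: 'a' vs 'd' => DIFFER
  Position 2: 'c' vs 'd' => DIFFER
  Position 3: 'c' vs 'a' => DIFFER
  Position 4: 'a' vs 'd' => DIFFER
  Position 5: 'e' vs 'c' => DIFFER
Positions that differ: 6

6


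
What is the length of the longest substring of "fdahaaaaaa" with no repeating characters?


Input: "fdahaaaaaa"
Sliding window (track last position of each char):
  Position 0 ('f'): window [0,0] length 1 -- new best
  Position 1 ('d'): window [0,1] length 2 -- new best
  Position 2 ('a'): window [0,2] length 3 -- new best
  Position 3 ('h'): window [0,3] length 4 -- new best
  Position 4 ('a'): repeat (last at 2), move window start to 3
  Position 4 ('a'): window [3,4] length 2
  Position 5 ('a'): repeat (last at 4), move window start to 5
  Position 5 ('a'): window [5,5] length 1
  Position 6 ('a'): repeat (last at 5), move window start to 6
  Position 6 ('a'): window [6,6] length 1
  Position 7 ('a'): repeat (last at 6), move window start to 7
  Position 7 ('a'): window [7,7] length 1
  Position 8 ('a'): repeat (last at 7), move window start to 8
  Position 8 ('a'): window [8,8] length 1
  Position 9 ('a'): repeat (last at 8), move window start to 9
  Position 9 ('a'): window [9,9] length 1
Longest substring with no repeats: "fdah" with length 4

4


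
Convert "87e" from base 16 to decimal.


Input: "87e" in base 16
Positional expansion:
  Digit '8' (value 8) x 16^2 = 2048
  Digit '7' (value 7) x 16^1 = 112
  Digit 'e' (value 14) x 16^0 = 14
Sum = 2174

2174


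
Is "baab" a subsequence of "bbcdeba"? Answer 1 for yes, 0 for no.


Check if "baab" is a subsequence of "bbcdeba"
Greedy scan:
  Position 0 ('b'): matches sub[0] = 'b'
  Position 1 ('b'): no match needed
  Position 2 ('c'): no match needed
  Position 3 ('d'): no match needed
  Position 4 ('e'): no match needed
  Position 5 ('b'): no match needed
  Position 6 ('a'): matches sub[1] = 'a'
Only matched 2/4 characters => not a subsequence

0


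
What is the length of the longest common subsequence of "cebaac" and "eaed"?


LCS of "cebaac" and "eaed"
DP table:
           e    a    e    d
      0    0    0    0    0
  c   0    0    0    0    0
  e   0    1    1    1    1
  b   0    1    1    1    1
  a   0    1    2    2    2
  a   0    1    2    2    2
  c   0    1    2    2    2
LCS length = dp[6][4] = 2

2


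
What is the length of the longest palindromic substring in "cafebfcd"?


Input: "cafebfcd"
Checking substrings for palindromes:
  No multi-char palindromic substrings found
Longest palindromic substring: "c" with length 1

1


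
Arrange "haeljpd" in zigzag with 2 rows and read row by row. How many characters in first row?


Zigzag "haeljpd" into 2 rows:
Placing characters:
  'h' => row 0
  'a' => row 1
  'e' => row 0
  'l' => row 1
  'j' => row 0
  'p' => row 1
  'd' => row 0
Rows:
  Row 0: "hejd"
  Row 1: "alp"
First row length: 4

4


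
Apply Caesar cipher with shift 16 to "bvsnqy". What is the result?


Caesar cipher: shift "bvsnqy" by 16
  'b' (pos 1) + 16 = pos 17 = 'r'
  'v' (pos 21) + 16 = pos 11 = 'l'
  's' (pos 18) + 16 = pos 8 = 'i'
  'n' (pos 13) + 16 = pos 3 = 'd'
  'q' (pos 16) + 16 = pos 6 = 'g'
  'y' (pos 24) + 16 = pos 14 = 'o'
Result: rlidgo

rlidgo


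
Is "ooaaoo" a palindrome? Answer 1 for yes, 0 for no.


Input: ooaaoo
Reversed: ooaaoo
  Compare pos 0 ('o') with pos 5 ('o'): match
  Compare pos 1 ('o') with pos 4 ('o'): match
  Compare pos 2 ('a') with pos 3 ('a'): match
Result: palindrome

1


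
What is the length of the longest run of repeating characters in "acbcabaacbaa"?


Input: "acbcabaacbaa"
Scanning for longest run:
  Position 1 ('c'): new char, reset run to 1
  Position 2 ('b'): new char, reset run to 1
  Position 3 ('c'): new char, reset run to 1
  Position 4 ('a'): new char, reset run to 1
  Position 5 ('b'): new char, reset run to 1
  Position 6 ('a'): new char, reset run to 1
  Position 7 ('a'): continues run of 'a', length=2
  Position 8 ('c'): new char, reset run to 1
  Position 9 ('b'): new char, reset run to 1
  Position 10 ('a'): new char, reset run to 1
  Position 11 ('a'): continues run of 'a', length=2
Longest run: 'a' with length 2

2


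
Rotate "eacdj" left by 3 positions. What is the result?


Input: "eacdj", rotate left by 3
First 3 characters: "eac"
Remaining characters: "dj"
Concatenate remaining + first: "dj" + "eac" = "djeac"

djeac


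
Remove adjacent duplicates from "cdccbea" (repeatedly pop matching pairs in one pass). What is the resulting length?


Input: cdccbea
Stack-based adjacent duplicate removal:
  Read 'c': push. Stack: c
  Read 'd': push. Stack: cd
  Read 'c': push. Stack: cdc
  Read 'c': matches stack top 'c' => pop. Stack: cd
  Read 'b': push. Stack: cdb
  Read 'e': push. Stack: cdbe
  Read 'a': push. Stack: cdbea
Final stack: "cdbea" (length 5)

5


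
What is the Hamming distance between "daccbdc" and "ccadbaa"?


Comparing "daccbdc" and "ccadbaa" position by position:
  Position 0: 'd' vs 'c' => differ
  Position 1: 'a' vs 'c' => differ
  Position 2: 'c' vs 'a' => differ
  Position 3: 'c' vs 'd' => differ
  Position 4: 'b' vs 'b' => same
  Position 5: 'd' vs 'a' => differ
  Position 6: 'c' vs 'a' => differ
Total differences (Hamming distance): 6

6


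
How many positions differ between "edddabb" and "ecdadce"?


Comparing "edddabb" and "ecdadce" position by position:
  Position 0: 'e' vs 'e' => same
  Position 1: 'd' vs 'c' => DIFFER
  Position 2: 'd' vs 'd' => same
  Position 3: 'd' vs 'a' => DIFFER
  Position 4: 'a' vs 'd' => DIFFER
  Position 5: 'b' vs 'c' => DIFFER
  Position 6: 'b' vs 'e' => DIFFER
Positions that differ: 5

5


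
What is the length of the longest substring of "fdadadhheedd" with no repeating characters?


Input: "fdadadhheedd"
Sliding window (track last position of each char):
  Position 0 ('f'): window [0,0] length 1 -- new best
  Position 1 ('d'): window [0,1] length 2 -- new best
  Position 2 ('a'): window [0,2] length 3 -- new best
  Position 3 ('d'): repeat (last at 1), move window start to 2
  Position 3 ('d'): window [2,3] length 2
  Position 4 ('a'): repeat (last at 2), move window start to 3
  Position 4 ('a'): window [3,4] length 2
  Position 5 ('d'): repeat (last at 3), move window start to 4
  Position 5 ('d'): window [4,5] length 2
  Position 6 ('h'): window [4,6] length 3
  Position 7 ('h'): repeat (last at 6), move window start to 7
  Position 7 ('h'): window [7,7] length 1
  Position 8 ('e'): window [7,8] length 2
  Position 9 ('e'): repeat (last at 8), move window start to 9
  Position 9 ('e'): window [9,9] length 1
  Position 10 ('d'): window [9,10] length 2
  Position 11 ('d'): repeat (last at 10), move window start to 11
  Position 11 ('d'): window [11,11] length 1
Longest substring with no repeats: "fda" with length 3

3


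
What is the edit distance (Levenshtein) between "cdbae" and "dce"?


Computing edit distance: "cdbae" -> "dce"
DP table:
           d    c    e
      0    1    2    3
  c   1    1    1    2
  d   2    1    2    2
  b   3    2    2    3
  a   4    3    3    3
  e   5    4    4    3
Edit distance = dp[5][3] = 3

3


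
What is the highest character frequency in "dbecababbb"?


Input: dbecababbb
Character counts:
  'a': 2
  'b': 5
  'c': 1
  'd': 1
  'e': 1
Maximum frequency: 5

5


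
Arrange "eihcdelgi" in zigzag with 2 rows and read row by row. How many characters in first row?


Zigzag "eihcdelgi" into 2 rows:
Placing characters:
  'e' => row 0
  'i' => row 1
  'h' => row 0
  'c' => row 1
  'd' => row 0
  'e' => row 1
  'l' => row 0
  'g' => row 1
  'i' => row 0
Rows:
  Row 0: "ehdli"
  Row 1: "iceg"
First row length: 5

5


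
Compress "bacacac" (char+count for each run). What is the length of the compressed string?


Input: bacacac
Runs:
  'b' x 1 => "b1"
  'a' x 1 => "a1"
  'c' x 1 => "c1"
  'a' x 1 => "a1"
  'c' x 1 => "c1"
  'a' x 1 => "a1"
  'c' x 1 => "c1"
Compressed: "b1a1c1a1c1a1c1"
Compressed length: 14

14


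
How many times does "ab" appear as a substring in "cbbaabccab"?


Searching for "ab" in "cbbaabccab"
Scanning each position:
  Position 0: "cb" => no
  Position 1: "bb" => no
  Position 2: "ba" => no
  Position 3: "aa" => no
  Position 4: "ab" => MATCH
  Position 5: "bc" => no
  Position 6: "cc" => no
  Position 7: "ca" => no
  Position 8: "ab" => MATCH
Total occurrences: 2

2


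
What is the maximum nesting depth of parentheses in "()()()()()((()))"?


Input: "()()()()()((()))"
Tracking depth:
  Position 0 '(': depth becomes 1
  Position 1 ')': depth becomes 0
  Position 2 '(': depth becomes 1
  Position 3 ')': depth becomes 0
  Position 4 '(': depth becomes 1
  Position 5 ')': depth becomes 0
  Position 6 '(': depth becomes 1
  Position 7 ')': depth becomes 0
  Position 8 '(': depth becomes 1
  Position 9 ')': depth becomes 0
  Position 10 '(': depth becomes 1
  Position 11 '(': depth becomes 2
  Position 12 '(': depth becomes 3
  Position 13 ')': depth becomes 2
  Position 14 ')': depth becomes 1
  Position 15 ')': depth becomes 0
Maximum depth reached: 3

3


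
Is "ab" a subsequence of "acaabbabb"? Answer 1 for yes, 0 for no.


Check if "ab" is a subsequence of "acaabbabb"
Greedy scan:
  Position 0 ('a'): matches sub[0] = 'a'
  Position 1 ('c'): no match needed
  Position 2 ('a'): no match needed
  Position 3 ('a'): no match needed
  Position 4 ('b'): matches sub[1] = 'b'
  Position 5 ('b'): no match needed
  Position 6 ('a'): no match needed
  Position 7 ('b'): no match needed
  Position 8 ('b'): no match needed
All 2 characters matched => is a subsequence

1


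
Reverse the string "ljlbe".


Input: ljlbe
Reading characters right to left:
  Position 4: 'e'
  Position 3: 'b'
  Position 2: 'l'
  Position 1: 'j'
  Position 0: 'l'
Reversed: ebljl

ebljl


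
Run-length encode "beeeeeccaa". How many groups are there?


Input: beeeeeccaa
Scanning for consecutive runs:
  Group 1: 'b' x 1 (positions 0-0)
  Group 2: 'e' x 5 (positions 1-5)
  Group 3: 'c' x 2 (positions 6-7)
  Group 4: 'a' x 2 (positions 8-9)
Total groups: 4

4


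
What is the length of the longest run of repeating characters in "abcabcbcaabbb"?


Input: "abcabcbcaabbb"
Scanning for longest run:
  Position 1 ('b'): new char, reset run to 1
  Position 2 ('c'): new char, reset run to 1
  Position 3 ('a'): new char, reset run to 1
  Position 4 ('b'): new char, reset run to 1
  Position 5 ('c'): new char, reset run to 1
  Position 6 ('b'): new char, reset run to 1
  Position 7 ('c'): new char, reset run to 1
  Position 8 ('a'): new char, reset run to 1
  Position 9 ('a'): continues run of 'a', length=2
  Position 10 ('b'): new char, reset run to 1
  Position 11 ('b'): continues run of 'b', length=2
  Position 12 ('b'): continues run of 'b', length=3
Longest run: 'b' with length 3

3
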